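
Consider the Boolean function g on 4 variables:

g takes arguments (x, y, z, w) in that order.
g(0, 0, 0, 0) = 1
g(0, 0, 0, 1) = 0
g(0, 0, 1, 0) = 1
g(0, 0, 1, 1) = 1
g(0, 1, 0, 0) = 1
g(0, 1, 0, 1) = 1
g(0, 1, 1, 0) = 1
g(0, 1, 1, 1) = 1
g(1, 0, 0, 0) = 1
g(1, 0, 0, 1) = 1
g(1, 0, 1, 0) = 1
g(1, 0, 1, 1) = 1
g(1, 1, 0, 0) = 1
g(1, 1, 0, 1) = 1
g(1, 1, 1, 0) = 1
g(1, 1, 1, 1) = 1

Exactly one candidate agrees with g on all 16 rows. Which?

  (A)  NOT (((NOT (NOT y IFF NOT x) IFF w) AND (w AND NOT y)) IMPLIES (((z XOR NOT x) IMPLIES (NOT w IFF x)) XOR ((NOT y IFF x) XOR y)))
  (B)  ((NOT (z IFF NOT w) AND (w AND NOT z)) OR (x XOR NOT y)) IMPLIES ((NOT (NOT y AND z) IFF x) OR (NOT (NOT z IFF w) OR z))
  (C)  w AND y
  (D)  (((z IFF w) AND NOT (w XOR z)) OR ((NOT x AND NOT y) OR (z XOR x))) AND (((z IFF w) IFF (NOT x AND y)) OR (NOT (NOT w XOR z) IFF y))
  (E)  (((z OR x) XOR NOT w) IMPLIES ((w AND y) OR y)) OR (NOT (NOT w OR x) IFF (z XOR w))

B

(A) disagrees with g on (0,0,0,0) (formula → 0, table → 1); rule it out.
(C) disagrees with g on (0,0,0,0) (formula → 0, table → 1); rule it out.
(D) disagrees with g on (0,0,0,1) (formula → 1, table → 0); rule it out.
(E) disagrees with g on (0,0,0,1) (formula → 1, table → 0); rule it out.
Only (B) survives; checking it on all 16 rows confirms it matches g.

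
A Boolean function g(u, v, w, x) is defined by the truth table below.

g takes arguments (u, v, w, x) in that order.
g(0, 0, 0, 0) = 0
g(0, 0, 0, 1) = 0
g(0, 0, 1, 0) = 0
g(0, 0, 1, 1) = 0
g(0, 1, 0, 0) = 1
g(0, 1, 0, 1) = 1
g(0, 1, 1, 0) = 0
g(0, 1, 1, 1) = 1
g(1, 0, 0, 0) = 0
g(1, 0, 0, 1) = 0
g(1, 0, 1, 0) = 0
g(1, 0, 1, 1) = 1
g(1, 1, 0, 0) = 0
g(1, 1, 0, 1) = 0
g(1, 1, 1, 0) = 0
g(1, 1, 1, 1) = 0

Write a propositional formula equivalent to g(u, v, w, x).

Collect the rows where g=1 — (0,1,0,0), (0,1,0,1), (0,1,1,1), (1,0,1,1) — and write one minterm per row: ¬u·v·¬w·¬x, ¬u·v·¬w·x, ¬u·v·w·x, u·¬v·w·x. Their union (logical OR) reproduces the table exactly.

g(u, v, w, x) = (((((u' · v) · w') · x') + (((u' · v) · w') · x)) + (((u' · v) · w) · x)) + (((u · v') · w) · x)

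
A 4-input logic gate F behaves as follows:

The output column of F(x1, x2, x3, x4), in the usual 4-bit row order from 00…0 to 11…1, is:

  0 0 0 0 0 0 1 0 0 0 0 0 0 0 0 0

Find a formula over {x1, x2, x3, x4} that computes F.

Only row (0,1,1,0) gives 1. That row's minterm ¬x1·x2·x3·¬x4 is F directly.

F(x1, x2, x3, x4) = ((x1' · x2) · x3) · x4'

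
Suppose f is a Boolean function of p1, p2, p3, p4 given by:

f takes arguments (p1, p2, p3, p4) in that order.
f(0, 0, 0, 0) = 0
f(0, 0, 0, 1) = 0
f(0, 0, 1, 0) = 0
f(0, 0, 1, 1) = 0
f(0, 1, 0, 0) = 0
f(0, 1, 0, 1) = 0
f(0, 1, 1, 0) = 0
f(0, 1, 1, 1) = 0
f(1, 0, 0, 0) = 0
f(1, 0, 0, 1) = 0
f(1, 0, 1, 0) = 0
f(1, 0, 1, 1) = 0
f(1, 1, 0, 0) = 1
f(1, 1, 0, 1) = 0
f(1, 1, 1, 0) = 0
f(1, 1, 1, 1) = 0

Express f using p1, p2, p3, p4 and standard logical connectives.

f(p1, p2, p3, p4) = ((p1 and p2) and not p3) and not p4

f is 1 on exactly one input, (1,1,0,0), whose minterm is p1·p2·¬p3·¬p4. So f is just that conjunction.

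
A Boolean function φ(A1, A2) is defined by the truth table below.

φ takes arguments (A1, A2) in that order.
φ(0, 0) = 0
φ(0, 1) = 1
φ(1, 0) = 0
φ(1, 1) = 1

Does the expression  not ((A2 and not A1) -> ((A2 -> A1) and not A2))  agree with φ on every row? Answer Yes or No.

No

Test each input against both φ and the formula:
  A1=0, A2=0: formula gives 0, φ = 0 ✓
  A1=0, A2=1: formula gives 1, φ = 1 ✓
  A1=1, A2=0: formula gives 0, φ = 0 ✓
  A1=1, A2=1: formula gives 0, but φ = 1 ✗
Since they disagree at (1,1), the expression is not a correct formula for φ.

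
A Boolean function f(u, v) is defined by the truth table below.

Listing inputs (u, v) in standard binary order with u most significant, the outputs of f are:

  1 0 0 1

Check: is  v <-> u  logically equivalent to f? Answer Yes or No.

Yes

Check the formula against f row by row:
  u=0, v=0: formula gives 1, f = 1 ✓
  u=0, v=1: formula gives 0, f = 0 ✓
  u=1, v=0: formula gives 0, f = 0 ✓
  u=1, v=1: formula gives 1, f = 1 ✓
All 4 rows match — the expression computes f exactly.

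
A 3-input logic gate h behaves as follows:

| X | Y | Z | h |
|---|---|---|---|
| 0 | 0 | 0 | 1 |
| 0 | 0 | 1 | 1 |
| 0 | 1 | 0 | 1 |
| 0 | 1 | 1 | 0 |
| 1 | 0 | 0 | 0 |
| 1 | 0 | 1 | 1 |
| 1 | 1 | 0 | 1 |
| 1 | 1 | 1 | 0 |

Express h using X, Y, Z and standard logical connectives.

The 0-rows are (0,1,1), (1,0,0), (1,1,1). Take each as a conjunction (¬X·Y·Z, X·¬Y·¬Z, X·Y·Z), form their disjunction, and complement — that gives a formula that is 1 everywhere h is.

h(X, Y, Z) = ((((X' · Y) · Z) + ((X · Y') · Z')) + ((X · Y) · Z))'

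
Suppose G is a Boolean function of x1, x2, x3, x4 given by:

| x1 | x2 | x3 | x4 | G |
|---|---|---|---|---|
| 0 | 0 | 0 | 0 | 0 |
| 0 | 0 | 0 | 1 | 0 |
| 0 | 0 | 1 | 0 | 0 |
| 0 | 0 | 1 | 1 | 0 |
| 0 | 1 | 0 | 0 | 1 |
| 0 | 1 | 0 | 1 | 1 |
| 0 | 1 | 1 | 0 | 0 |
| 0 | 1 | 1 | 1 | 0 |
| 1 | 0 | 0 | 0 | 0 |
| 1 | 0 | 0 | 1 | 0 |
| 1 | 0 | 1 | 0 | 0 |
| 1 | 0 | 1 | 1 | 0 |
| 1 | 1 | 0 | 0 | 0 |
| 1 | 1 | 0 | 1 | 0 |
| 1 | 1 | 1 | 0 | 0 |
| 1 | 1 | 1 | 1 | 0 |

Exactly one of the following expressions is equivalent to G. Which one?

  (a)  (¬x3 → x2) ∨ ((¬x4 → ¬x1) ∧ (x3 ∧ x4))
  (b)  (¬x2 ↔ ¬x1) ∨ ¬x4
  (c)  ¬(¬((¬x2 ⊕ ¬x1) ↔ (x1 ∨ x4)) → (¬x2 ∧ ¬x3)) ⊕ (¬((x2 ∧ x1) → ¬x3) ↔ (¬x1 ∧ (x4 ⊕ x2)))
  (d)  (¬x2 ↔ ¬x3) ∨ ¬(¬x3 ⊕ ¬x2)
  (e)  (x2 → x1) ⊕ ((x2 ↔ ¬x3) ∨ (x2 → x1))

(a): at (0,0,1,0) it gives 1, but G = 0 — eliminated.
(b): at (0,0,0,0) it gives 1, but G = 0 — eliminated.
(c): at (0,0,0,0) it gives 1, but G = 0 — eliminated.
(d): at (0,0,0,0) it gives 1, but G = 0 — eliminated.
Only (e) survives; checking it on all 16 rows confirms it matches G.

e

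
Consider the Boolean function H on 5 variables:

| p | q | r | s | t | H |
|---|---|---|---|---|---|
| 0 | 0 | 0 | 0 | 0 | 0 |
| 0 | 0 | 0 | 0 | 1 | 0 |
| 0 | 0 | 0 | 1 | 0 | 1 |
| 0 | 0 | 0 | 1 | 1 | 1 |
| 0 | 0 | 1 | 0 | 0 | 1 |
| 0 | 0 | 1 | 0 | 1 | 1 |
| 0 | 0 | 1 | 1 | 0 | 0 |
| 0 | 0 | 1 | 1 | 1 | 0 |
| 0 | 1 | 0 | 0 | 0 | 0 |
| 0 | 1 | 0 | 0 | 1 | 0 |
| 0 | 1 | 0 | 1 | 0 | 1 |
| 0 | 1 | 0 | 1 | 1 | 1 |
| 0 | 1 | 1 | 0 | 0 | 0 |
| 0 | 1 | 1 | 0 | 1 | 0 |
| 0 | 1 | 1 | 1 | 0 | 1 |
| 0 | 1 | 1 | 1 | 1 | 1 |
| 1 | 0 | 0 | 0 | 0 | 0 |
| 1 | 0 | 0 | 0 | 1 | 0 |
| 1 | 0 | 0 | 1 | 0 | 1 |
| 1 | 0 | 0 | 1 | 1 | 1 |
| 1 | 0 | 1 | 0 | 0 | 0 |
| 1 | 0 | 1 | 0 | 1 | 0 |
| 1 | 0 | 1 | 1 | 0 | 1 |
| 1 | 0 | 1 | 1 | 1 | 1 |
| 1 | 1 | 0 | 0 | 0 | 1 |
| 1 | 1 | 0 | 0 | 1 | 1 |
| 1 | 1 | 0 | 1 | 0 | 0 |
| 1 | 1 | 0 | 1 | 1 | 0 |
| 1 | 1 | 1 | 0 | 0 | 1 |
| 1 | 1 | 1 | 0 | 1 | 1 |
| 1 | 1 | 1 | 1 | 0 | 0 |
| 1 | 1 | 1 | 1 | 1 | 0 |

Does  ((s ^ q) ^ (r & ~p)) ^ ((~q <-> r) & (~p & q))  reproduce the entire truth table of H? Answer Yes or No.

Yes

Evaluate ((s ^ q) ^ (r & ~p)) ^ ((~q <-> r) & (~p & q)) on each row and compare to H:
  p=0, q=0, r=0, s=0, t=0: formula gives 0, H = 0 ✓
  p=0, q=0, r=0, s=0, t=1: formula gives 0, H = 0 ✓
  p=0, q=0, r=0, s=1, t=0: formula gives 1, H = 1 ✓
  p=0, q=0, r=0, s=1, t=1: formula gives 1, H = 1 ✓
  … (the remaining 28 rows also agree.)
All 32 rows match — the expression computes H exactly.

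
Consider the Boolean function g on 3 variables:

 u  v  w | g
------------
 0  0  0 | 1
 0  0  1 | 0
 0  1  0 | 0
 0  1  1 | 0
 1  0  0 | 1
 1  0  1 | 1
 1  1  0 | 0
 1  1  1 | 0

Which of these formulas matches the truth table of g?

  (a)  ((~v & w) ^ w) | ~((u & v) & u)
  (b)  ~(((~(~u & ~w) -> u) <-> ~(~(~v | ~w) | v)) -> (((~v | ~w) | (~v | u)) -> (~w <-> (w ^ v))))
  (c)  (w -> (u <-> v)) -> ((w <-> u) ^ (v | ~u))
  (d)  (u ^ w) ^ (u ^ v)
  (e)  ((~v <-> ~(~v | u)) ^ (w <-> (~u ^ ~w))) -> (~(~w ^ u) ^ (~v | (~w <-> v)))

(a): at (0,0,1) it gives 1, but g = 0 — eliminated.
(c): at (0,0,0) it gives 0, but g = 1 — eliminated.
(d): at (0,0,0) it gives 0, but g = 1 — eliminated.
(e): at (0,1,0) it gives 1, but g = 0 — eliminated.
That leaves (b). Evaluating it on every row reproduces the table of g exactly.

b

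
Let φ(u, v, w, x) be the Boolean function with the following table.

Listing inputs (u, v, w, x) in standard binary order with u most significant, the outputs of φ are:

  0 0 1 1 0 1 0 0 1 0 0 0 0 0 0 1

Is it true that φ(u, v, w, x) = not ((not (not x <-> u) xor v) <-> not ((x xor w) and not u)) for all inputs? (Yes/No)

Test each input against both φ and the formula:
  u=0, v=0, w=0, x=0: formula gives 0, φ = 0 ✓
  u=0, v=0, w=0, x=1: formula gives 0, φ = 0 ✓
  u=0, v=0, w=1, x=0: formula gives 1, φ = 1 ✓
  u=0, v=0, w=1, x=1: formula gives 1, φ = 1 ✓
  u=0, v=1, w=0, x=0: formula gives 1, but φ = 0 ✗
A single disagreement suffices: at (0,1,0,0) they differ, so the formula does not compute φ.

No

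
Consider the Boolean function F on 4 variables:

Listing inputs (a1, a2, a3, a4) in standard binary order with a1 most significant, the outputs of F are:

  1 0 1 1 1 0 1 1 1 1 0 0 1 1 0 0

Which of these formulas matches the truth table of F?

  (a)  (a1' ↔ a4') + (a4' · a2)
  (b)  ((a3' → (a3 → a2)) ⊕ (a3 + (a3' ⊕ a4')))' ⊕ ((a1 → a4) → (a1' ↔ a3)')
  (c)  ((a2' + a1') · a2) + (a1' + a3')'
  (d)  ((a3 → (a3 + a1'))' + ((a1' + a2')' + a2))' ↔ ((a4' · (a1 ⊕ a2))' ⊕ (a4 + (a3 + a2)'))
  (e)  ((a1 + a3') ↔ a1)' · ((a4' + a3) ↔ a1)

b

(a): at (0,0,1,1) it gives 0, but F = 1 — eliminated.
(c): at (0,0,0,0) it gives 0, but F = 1 — eliminated.
(d): at (0,0,0,0) it gives 0, but F = 1 — eliminated.
(e): at (0,0,0,0) it gives 0, but F = 1 — eliminated.
That leaves (b). Evaluating it on every row reproduces the table of F exactly.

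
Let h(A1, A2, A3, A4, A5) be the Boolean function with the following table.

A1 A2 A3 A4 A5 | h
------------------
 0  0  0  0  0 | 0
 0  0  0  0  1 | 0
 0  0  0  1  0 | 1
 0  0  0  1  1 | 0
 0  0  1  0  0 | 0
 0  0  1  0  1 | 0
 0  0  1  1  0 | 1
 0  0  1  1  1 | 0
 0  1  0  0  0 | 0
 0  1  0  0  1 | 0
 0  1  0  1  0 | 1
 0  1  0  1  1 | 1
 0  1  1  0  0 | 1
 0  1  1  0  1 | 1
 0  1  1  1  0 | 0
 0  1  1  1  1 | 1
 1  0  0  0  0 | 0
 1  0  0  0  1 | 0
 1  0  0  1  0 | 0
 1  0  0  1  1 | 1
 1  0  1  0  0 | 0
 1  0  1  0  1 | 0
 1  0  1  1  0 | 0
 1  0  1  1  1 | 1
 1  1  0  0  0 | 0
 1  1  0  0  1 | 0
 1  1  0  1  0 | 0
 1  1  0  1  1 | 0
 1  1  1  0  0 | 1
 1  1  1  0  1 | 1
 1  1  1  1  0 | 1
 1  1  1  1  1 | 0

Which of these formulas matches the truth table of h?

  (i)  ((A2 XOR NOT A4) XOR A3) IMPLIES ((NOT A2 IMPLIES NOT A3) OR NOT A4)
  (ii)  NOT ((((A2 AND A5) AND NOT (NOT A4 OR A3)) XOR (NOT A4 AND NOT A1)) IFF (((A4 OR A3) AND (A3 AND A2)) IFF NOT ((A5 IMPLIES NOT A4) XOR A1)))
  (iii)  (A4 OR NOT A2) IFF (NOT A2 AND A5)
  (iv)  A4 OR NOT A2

(i) disagrees with h on (0,0,0,0,0) (formula → 1, table → 0); rule it out.
(iii) disagrees with h on (0,0,0,0,1) (formula → 1, table → 0); rule it out.
(iv) disagrees with h on (0,0,0,0,0) (formula → 1, table → 0); rule it out.
Only (ii) survives; checking it on all 32 rows confirms it matches h.

ii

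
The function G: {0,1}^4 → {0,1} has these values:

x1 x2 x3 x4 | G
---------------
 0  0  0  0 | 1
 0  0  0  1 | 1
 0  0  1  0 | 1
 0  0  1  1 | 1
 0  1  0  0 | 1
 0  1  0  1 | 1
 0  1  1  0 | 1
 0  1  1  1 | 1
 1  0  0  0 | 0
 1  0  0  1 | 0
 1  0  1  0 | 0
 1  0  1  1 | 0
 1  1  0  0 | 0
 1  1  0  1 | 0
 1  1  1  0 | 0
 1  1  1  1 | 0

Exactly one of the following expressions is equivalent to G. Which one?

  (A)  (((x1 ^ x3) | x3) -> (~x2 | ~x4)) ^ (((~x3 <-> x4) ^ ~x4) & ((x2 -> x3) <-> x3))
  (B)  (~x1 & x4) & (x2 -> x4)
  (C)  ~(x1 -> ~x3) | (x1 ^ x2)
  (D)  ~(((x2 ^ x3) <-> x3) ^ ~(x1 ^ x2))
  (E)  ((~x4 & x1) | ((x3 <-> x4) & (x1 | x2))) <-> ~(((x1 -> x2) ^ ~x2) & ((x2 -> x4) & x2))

(A): at (0,1,0,0) it gives 0, but G = 1 — eliminated.
(B): at (0,0,0,0) it gives 0, but G = 1 — eliminated.
(C): at (0,0,0,0) it gives 0, but G = 1 — eliminated.
(E): at (0,0,0,0) it gives 0, but G = 1 — eliminated.
That leaves (D). Evaluating it on every row reproduces the table of G exactly.

D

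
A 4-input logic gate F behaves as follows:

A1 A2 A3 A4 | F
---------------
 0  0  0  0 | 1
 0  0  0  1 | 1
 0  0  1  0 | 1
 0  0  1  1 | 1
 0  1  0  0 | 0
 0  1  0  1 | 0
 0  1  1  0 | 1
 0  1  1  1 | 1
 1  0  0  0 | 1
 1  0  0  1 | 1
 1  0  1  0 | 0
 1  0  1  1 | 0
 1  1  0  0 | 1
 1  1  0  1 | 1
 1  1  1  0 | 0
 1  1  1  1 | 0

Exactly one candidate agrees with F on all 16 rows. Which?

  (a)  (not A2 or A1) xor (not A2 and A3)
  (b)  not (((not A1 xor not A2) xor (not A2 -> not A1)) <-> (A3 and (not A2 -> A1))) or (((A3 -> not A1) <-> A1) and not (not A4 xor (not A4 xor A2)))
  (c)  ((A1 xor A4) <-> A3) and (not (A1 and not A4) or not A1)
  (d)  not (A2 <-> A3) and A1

b

(a): at (0,0,1,0) it gives 0, but F = 1 — eliminated.
(c): at (0,0,0,1) it gives 0, but F = 1 — eliminated.
(d): at (0,0,0,0) it gives 0, but F = 1 — eliminated.
(b) is the remaining candidate, and it agrees with F on all 16 inputs.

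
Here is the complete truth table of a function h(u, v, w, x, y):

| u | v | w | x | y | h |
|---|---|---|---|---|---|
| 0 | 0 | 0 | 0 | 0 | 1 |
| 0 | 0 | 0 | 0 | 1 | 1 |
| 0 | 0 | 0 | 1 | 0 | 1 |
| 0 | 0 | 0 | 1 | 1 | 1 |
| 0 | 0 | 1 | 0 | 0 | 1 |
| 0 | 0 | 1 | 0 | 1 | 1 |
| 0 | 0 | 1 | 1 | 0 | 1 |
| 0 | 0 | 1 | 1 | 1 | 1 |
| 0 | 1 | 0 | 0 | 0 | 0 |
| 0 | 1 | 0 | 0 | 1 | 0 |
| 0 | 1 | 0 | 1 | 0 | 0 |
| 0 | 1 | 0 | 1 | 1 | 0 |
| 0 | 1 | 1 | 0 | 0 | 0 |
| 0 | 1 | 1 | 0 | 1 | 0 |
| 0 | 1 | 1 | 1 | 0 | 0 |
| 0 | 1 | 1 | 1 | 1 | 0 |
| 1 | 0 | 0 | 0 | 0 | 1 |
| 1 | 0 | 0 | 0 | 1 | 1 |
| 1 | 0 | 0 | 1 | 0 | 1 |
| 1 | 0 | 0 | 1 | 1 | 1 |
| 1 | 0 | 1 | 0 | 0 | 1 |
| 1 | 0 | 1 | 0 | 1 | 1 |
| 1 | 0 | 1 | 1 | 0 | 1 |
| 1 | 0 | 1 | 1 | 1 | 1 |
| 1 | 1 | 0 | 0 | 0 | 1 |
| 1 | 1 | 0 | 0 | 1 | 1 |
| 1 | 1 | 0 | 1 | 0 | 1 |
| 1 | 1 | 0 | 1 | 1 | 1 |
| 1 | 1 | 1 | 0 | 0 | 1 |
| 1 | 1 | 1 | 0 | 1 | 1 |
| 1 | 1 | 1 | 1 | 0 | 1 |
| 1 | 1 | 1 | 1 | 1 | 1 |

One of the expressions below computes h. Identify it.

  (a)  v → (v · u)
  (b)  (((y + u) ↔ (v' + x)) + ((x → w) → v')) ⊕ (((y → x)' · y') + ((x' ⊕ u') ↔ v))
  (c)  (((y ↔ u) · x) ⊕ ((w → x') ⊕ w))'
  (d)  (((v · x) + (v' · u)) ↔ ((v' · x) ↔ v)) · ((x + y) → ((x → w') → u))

a

(b) disagrees with h on (0,0,0,0,0) (formula → 0, table → 1); rule it out.
(c) disagrees with h on (0,0,0,0,0) (formula → 0, table → 1); rule it out.
(d) disagrees with h on (0,0,0,0,0) (formula → 0, table → 1); rule it out.
That leaves (a). Evaluating it on every row reproduces the table of h exactly.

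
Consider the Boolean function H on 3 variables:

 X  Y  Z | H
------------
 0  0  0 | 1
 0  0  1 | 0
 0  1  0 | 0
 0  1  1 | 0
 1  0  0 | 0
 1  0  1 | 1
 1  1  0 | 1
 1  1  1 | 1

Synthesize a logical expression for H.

Collect the rows where H=1 — (0,0,0), (1,0,1), (1,1,0), (1,1,1) — and write one minterm per row: ¬X·¬Y·¬Z, X·¬Y·Z, X·Y·¬Z, X·Y·Z. Their union (logical OR) reproduces the table exactly.

H(X, Y, Z) = ((((~X & ~Y) & ~Z) | ((X & ~Y) & Z)) | ((X & Y) & ~Z)) | ((X & Y) & Z)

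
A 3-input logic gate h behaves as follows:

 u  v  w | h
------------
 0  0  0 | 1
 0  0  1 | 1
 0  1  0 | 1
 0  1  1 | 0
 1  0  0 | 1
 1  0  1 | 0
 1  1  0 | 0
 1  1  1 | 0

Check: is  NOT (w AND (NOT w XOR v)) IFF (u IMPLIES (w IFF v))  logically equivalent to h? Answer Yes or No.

Yes

Evaluate NOT (w AND (NOT w XOR v)) IFF (u IMPLIES (w IFF v)) on each row and compare to h:
  u=0, v=0, w=0: formula gives 1, h = 1 ✓
  u=0, v=0, w=1: formula gives 1, h = 1 ✓
  u=0, v=1, w=0: formula gives 1, h = 1 ✓
  u=0, v=1, w=1: formula gives 0, h = 0 ✓
  u=1, v=0, w=0: formula gives 1, h = 1 ✓
  …and likewise for the remaining 3 rows.
All 8 rows match — the expression computes h exactly.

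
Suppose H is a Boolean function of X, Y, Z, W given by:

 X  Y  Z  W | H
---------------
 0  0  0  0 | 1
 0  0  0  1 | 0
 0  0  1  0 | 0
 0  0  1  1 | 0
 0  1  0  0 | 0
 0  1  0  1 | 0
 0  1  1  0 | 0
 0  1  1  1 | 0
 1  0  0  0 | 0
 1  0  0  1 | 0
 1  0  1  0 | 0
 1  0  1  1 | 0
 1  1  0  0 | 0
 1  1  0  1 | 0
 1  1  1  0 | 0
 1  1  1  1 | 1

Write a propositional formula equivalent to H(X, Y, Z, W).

H(X, Y, Z, W) = (((¬X ∧ ¬Y) ∧ ¬Z) ∧ ¬W) ∨ (((X ∧ Y) ∧ Z) ∧ W)

H=1 on 2 inputs: (0,0,0,0), (1,1,1,1). Reading each as a conjunction of literals (¬X·¬Y·¬Z·¬W, X·Y·Z·W) and taking the OR gives the canonical DNF.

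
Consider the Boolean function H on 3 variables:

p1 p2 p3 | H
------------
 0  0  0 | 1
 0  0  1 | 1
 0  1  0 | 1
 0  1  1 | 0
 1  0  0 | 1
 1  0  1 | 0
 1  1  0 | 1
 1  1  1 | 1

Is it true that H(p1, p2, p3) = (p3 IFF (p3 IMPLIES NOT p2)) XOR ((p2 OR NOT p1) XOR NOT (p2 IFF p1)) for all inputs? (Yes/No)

No

Check the formula against H row by row:
  p1=0, p2=0, p3=0: formula gives 1, H = 1 ✓
  p1=0, p2=0, p3=1: formula gives 0, but H = 1 ✗
Since they disagree at (0,0,1), the expression is not a correct formula for H.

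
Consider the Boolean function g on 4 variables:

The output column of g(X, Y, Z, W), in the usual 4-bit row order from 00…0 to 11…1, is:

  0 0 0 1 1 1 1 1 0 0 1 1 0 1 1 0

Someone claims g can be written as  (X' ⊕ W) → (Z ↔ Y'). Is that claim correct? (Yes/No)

No

Evaluate (X' ⊕ W) → (Z ↔ Y') on each row and compare to g:
  X=0, Y=0, Z=0, W=0: formula gives 0, g = 0 ✓
  X=0, Y=0, Z=0, W=1: formula gives 1, but g = 0 ✗
Row (0,0,0,1) is a counterexample, so the formula is not equivalent to g.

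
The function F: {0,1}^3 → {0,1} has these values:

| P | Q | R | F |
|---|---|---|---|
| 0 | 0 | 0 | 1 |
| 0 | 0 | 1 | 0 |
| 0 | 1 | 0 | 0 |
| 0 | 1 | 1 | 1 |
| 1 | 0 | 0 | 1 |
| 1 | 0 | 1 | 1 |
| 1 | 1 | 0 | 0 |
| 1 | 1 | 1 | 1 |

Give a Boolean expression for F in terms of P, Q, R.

There are just 3 zero rows: (0,0,1), (0,1,0), (1,1,0). Their minterms are ¬P·¬Q·R, ¬P·Q·¬R, P·Q·¬R; the OR of those covers precisely the 0-outputs, and negating it yields F.

F(P, Q, R) = NOT ((((NOT P AND NOT Q) AND R) OR ((NOT P AND Q) AND NOT R)) OR ((P AND Q) AND NOT R))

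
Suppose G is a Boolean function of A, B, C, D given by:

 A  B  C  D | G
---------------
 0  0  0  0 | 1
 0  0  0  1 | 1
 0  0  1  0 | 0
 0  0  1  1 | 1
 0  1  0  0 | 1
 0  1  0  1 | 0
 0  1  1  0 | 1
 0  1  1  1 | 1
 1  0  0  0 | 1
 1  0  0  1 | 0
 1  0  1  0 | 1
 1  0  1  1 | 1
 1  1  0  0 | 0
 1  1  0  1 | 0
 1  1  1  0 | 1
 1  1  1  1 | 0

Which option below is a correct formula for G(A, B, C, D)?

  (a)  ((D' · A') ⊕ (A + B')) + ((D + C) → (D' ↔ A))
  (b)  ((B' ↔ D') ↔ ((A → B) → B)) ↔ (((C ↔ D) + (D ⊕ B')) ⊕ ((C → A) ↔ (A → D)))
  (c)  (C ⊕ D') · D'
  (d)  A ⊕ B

b

(a): at (0,1,0,1) it gives 1, but G = 0 — eliminated.
(c): at (0,0,0,1) it gives 0, but G = 1 — eliminated.
(d): at (0,0,0,0) it gives 0, but G = 1 — eliminated.
Only (b) survives; checking it on all 16 rows confirms it matches G.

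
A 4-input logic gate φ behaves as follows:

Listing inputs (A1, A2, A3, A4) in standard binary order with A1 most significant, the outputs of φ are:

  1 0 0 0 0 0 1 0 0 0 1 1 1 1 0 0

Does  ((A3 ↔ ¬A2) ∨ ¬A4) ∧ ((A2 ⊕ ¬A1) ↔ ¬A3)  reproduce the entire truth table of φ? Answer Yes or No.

Yes

Check the formula against φ row by row:
  A1=0, A2=0, A3=0, A4=0: formula gives 1, φ = 1 ✓
  A1=0, A2=0, A3=0, A4=1: formula gives 0, φ = 0 ✓
  A1=0, A2=0, A3=1, A4=0: formula gives 0, φ = 0 ✓
  A1=0, A2=0, A3=1, A4=1: formula gives 0, φ = 0 ✓
  …and likewise for the remaining 12 rows.
All 16 rows match — the expression computes φ exactly.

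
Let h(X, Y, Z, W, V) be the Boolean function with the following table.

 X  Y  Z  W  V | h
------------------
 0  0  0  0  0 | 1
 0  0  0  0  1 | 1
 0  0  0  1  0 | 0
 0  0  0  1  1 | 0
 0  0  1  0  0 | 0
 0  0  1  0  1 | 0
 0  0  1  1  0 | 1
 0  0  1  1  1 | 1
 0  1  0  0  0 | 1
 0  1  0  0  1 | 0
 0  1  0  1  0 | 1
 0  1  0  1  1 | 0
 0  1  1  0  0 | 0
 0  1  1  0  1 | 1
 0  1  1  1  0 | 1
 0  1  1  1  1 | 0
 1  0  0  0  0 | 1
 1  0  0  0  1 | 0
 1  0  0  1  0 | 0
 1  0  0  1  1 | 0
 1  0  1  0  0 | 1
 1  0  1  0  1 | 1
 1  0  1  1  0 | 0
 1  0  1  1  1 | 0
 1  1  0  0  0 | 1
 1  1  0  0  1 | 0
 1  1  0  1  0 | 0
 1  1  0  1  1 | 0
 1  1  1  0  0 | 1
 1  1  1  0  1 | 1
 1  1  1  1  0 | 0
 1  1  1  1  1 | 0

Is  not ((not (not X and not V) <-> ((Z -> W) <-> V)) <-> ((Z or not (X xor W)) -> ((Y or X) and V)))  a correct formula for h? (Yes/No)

Test each input against both h and the formula:
  X=0, Y=0, Z=0, W=0, V=0: formula gives 1, h = 1 ✓
  X=0, Y=0, Z=0, W=0, V=1: formula gives 1, h = 1 ✓
  X=0, Y=0, Z=0, W=1, V=0: formula gives 0, h = 0 ✓
  X=0, Y=0, Z=0, W=1, V=1: formula gives 0, h = 0 ✓
  …
  X=0, Y=1, Z=0, W=1, V=0: formula gives 0, but h = 1 ✗
A single disagreement suffices: at (0,1,0,1,0) they differ, so the formula does not compute h.

No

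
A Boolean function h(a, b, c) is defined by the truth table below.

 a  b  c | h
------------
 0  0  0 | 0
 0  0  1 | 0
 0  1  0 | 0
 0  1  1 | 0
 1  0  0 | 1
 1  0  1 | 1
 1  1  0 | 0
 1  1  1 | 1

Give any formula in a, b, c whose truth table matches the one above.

h(a, b, c) = (((a · b') · c') + ((a · b') · c)) + ((a · b) · c)

h=1 on 3 inputs: (1,0,0), (1,0,1), (1,1,1). Reading each as a conjunction of literals (a·¬b·¬c, a·¬b·c, a·b·c) and taking the OR gives the canonical DNF.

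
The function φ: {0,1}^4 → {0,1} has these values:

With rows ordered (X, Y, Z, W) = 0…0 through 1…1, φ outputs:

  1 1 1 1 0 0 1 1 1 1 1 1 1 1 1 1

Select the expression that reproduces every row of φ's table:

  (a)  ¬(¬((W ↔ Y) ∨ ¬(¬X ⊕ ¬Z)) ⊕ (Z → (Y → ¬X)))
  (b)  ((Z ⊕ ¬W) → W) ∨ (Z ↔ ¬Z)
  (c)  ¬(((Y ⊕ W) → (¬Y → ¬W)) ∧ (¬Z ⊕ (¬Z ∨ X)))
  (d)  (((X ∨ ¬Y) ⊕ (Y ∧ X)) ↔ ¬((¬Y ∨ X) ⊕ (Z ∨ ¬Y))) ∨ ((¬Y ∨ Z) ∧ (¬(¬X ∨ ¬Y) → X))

(a) fails at (0,0,0,0): the formula yields 0, φ is 1.
(b) fails at (0,0,0,0): the formula yields 0, φ is 1.
(c) fails at (0,1,0,0): the formula yields 1, φ is 0.
That leaves (d). Evaluating it on every row reproduces the table of φ exactly.

d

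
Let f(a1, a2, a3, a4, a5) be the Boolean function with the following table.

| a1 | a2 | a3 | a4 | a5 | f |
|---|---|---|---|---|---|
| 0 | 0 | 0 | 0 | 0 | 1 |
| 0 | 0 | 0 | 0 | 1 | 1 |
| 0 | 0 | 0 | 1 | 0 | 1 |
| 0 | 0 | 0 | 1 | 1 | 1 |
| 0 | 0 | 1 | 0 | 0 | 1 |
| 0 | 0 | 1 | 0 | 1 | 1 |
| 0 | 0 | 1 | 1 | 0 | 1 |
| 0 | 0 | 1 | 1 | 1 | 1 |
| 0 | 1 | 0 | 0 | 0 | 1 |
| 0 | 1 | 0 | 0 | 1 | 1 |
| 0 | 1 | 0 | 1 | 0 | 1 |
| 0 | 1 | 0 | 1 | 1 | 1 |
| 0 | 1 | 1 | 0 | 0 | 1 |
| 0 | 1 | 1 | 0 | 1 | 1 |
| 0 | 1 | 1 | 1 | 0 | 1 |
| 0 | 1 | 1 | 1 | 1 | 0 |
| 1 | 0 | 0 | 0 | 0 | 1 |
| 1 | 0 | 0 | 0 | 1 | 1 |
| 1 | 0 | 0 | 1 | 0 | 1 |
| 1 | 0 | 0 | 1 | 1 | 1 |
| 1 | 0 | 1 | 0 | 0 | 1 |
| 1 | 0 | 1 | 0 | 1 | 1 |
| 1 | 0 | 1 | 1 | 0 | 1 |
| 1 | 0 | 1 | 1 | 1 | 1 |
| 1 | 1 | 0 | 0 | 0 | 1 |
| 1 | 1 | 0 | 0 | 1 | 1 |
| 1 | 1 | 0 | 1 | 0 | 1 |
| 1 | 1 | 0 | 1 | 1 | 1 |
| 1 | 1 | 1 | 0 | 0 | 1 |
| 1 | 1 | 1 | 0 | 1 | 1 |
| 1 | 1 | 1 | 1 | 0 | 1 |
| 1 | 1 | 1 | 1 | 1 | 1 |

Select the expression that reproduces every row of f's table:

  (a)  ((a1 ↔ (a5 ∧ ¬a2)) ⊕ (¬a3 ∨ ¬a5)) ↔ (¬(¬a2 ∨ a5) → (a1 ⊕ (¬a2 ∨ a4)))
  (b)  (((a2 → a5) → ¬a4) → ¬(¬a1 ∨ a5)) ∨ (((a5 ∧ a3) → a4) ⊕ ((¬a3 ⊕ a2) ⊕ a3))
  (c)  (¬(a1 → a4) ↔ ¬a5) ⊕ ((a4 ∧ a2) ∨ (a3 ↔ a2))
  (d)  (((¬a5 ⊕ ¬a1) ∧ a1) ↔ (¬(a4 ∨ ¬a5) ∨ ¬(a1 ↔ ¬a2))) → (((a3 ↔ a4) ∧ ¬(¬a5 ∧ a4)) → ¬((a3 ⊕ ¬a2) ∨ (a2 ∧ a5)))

d

(a) disagrees with f on (0,0,0,0,0) (formula → 0, table → 1); rule it out.
(b) disagrees with f on (0,0,0,0,0) (formula → 0, table → 1); rule it out.
(c) disagrees with f on (0,0,0,0,1) (formula → 0, table → 1); rule it out.
Only (d) survives; checking it on all 32 rows confirms it matches f.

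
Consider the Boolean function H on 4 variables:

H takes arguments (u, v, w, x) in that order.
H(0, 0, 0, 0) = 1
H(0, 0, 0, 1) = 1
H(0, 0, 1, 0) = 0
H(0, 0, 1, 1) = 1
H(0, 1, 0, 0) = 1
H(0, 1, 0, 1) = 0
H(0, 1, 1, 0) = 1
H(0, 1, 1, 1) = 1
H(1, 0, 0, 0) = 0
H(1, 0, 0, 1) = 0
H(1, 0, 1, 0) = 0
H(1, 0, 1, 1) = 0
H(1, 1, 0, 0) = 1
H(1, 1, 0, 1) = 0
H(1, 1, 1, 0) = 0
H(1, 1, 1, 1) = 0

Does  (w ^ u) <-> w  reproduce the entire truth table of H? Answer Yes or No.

Evaluate (w ^ u) <-> w on each row and compare to H:
  u=0, v=0, w=0, x=0: formula gives 1, H = 1 ✓
  u=0, v=0, w=0, x=1: formula gives 1, H = 1 ✓
  u=0, v=0, w=1, x=0: formula gives 1, but H = 0 ✗
Since they disagree at (0,0,1,0), the expression is not a correct formula for H.

No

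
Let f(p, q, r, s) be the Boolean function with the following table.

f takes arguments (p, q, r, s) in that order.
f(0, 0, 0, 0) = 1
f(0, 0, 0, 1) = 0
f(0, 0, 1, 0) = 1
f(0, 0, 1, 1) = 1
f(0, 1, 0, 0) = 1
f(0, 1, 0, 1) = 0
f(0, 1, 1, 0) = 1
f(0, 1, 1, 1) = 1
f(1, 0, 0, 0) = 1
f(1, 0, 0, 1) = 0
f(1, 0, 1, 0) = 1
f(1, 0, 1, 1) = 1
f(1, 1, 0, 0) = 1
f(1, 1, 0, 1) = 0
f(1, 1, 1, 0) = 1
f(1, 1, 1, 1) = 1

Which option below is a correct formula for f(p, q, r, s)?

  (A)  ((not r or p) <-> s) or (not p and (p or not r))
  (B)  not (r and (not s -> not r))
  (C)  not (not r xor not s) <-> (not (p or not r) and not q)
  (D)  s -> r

(A): at (0,0,0,1) it gives 1, but f = 0 — eliminated.
(B): at (0,0,0,1) it gives 1, but f = 0 — eliminated.
(C): at (0,0,0,0) it gives 0, but f = 1 — eliminated.
(D) is the remaining candidate, and it agrees with f on all 16 inputs.

D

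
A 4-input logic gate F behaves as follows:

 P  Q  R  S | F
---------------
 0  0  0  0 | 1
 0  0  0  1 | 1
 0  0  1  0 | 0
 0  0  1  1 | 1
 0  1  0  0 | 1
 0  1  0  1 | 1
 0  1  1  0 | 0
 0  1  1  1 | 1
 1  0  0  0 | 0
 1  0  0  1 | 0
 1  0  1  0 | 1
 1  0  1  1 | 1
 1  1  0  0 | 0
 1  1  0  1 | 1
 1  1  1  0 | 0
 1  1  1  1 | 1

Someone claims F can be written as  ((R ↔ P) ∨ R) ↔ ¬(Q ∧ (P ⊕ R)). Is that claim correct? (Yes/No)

No

Check the formula against F row by row:
  P=0, Q=0, R=0, S=0: formula gives 1, F = 1 ✓
  P=0, Q=0, R=0, S=1: formula gives 1, F = 1 ✓
  P=0, Q=0, R=1, S=0: formula gives 1, but F = 0 ✗
Since they disagree at (0,0,1,0), the expression is not a correct formula for F.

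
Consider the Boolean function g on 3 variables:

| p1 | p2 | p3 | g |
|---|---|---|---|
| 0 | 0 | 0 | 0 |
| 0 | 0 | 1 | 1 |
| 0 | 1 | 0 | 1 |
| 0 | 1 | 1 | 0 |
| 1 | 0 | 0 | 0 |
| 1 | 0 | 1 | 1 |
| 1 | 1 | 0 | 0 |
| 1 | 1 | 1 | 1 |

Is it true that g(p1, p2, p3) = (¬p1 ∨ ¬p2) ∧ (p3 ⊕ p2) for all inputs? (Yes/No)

No

Check the formula against g row by row:
  p1=0, p2=0, p3=0: formula gives 0, g = 0 ✓
  p1=0, p2=0, p3=1: formula gives 1, g = 1 ✓
  p1=0, p2=1, p3=0: formula gives 1, g = 1 ✓
  p1=0, p2=1, p3=1: formula gives 0, g = 0 ✓
  p1=1, p2=0, p3=0: formula gives 0, g = 0 ✓
  …
  p1=1, p2=1, p3=1: formula gives 0, but g = 1 ✗
Row (1,1,1) is a counterexample, so the formula is not equivalent to g.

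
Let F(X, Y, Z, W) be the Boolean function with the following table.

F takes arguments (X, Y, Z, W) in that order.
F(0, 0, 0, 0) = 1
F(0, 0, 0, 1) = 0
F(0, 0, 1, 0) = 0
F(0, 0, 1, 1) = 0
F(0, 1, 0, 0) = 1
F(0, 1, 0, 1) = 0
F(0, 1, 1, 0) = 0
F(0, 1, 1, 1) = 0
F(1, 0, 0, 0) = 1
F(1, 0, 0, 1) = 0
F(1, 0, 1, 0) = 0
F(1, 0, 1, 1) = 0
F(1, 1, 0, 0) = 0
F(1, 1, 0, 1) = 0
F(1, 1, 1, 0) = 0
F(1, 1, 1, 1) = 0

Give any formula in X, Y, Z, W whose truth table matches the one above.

The 1-rows are (0,0,0,0), (0,1,0,0), (1,0,0,0). Each contributes one minterm — ¬X·¬Y·¬Z·¬W; ¬X·Y·¬Z·¬W; X·¬Y·¬Z·¬W — and their disjunction is a sum-of-products form of F.

F(X, Y, Z, W) = ((((not X and not Y) and not Z) and not W) or (((not X and Y) and not Z) and not W)) or (((X and not Y) and not Z) and not W)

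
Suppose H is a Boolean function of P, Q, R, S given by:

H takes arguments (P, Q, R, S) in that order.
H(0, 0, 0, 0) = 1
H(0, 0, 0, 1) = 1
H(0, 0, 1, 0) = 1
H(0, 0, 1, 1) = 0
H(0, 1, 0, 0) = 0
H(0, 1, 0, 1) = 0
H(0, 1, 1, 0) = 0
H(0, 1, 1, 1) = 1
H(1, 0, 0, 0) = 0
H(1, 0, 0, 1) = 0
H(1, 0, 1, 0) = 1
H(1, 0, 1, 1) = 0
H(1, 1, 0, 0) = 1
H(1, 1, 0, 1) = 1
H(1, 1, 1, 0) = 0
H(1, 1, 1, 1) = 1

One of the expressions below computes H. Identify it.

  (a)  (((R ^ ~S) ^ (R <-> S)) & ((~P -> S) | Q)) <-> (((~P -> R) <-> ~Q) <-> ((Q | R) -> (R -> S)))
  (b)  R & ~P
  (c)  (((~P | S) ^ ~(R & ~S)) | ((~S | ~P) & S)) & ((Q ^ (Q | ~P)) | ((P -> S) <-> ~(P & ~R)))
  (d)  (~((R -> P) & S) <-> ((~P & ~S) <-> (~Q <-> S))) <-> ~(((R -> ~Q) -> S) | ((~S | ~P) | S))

a

(b) disagrees with H on (0,0,0,0) (formula → 0, table → 1); rule it out.
(c) disagrees with H on (0,0,0,0) (formula → 0, table → 1); rule it out.
(d) disagrees with H on (0,0,0,1) (formula → 0, table → 1); rule it out.
(a) is the remaining candidate, and it agrees with H on all 16 inputs.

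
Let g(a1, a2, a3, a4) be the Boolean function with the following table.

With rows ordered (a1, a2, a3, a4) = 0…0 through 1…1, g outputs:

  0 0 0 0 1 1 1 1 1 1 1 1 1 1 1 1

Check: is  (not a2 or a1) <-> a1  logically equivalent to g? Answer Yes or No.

Yes

Check the formula against g row by row:
  a1=0, a2=0, a3=0, a4=0: formula gives 0, g = 0 ✓
  a1=0, a2=0, a3=0, a4=1: formula gives 0, g = 0 ✓
  a1=0, a2=0, a3=1, a4=0: formula gives 0, g = 0 ✓
  a1=0, a2=0, a3=1, a4=1: formula gives 0, g = 0 ✓
  …and likewise for the remaining 12 rows.
All 16 rows match — the expression computes g exactly.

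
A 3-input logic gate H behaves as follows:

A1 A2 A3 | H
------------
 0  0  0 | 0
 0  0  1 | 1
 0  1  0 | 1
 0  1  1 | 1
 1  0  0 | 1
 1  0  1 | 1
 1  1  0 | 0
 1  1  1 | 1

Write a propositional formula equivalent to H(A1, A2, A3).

H(A1, A2, A3) = NOT (((NOT A1 AND NOT A2) AND NOT A3) OR ((A1 AND A2) AND NOT A3))

H is 0 on only 2 rows — (0,0,0), (1,1,0). Writing each as a minterm (¬A1·¬A2·¬A3, A1·A2·¬A3) and OR-ing them characterizes exactly where H=0, so H is the negation of that disjunction.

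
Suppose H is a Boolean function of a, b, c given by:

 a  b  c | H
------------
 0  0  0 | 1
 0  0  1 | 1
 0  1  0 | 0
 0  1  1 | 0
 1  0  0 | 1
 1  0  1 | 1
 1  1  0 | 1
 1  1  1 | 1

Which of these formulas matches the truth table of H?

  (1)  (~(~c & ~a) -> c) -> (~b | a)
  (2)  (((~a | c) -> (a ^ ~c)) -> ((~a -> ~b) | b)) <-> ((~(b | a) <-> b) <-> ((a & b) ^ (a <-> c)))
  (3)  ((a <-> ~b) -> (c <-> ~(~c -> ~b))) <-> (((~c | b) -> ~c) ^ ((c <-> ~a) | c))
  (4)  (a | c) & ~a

1

(2): at (0,0,0) it gives 0, but H = 1 — eliminated.
(3): at (0,0,1) it gives 0, but H = 1 — eliminated.
(4): at (0,0,0) it gives 0, but H = 1 — eliminated.
Only (1) survives; checking it on all 8 rows confirms it matches H.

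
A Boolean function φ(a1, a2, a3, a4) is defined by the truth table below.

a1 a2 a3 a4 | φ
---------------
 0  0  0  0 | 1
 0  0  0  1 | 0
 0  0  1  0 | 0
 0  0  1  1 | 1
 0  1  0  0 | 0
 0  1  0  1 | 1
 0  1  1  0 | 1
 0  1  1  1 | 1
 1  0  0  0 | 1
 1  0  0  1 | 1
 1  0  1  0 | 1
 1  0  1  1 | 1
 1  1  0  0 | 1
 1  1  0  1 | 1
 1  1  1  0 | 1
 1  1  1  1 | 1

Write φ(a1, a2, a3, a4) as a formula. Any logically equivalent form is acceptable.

φ is 0 on only 3 rows — (0,0,0,1), (0,0,1,0), (0,1,0,0). Writing each as a minterm (¬a1·¬a2·¬a3·a4, ¬a1·¬a2·a3·¬a4, ¬a1·a2·¬a3·¬a4) and OR-ing them characterizes exactly where φ=0, so φ is the negation of that disjunction.

φ(a1, a2, a3, a4) = (((((a1' · a2') · a3') · a4) + (((a1' · a2') · a3) · a4')) + (((a1' · a2) · a3') · a4'))'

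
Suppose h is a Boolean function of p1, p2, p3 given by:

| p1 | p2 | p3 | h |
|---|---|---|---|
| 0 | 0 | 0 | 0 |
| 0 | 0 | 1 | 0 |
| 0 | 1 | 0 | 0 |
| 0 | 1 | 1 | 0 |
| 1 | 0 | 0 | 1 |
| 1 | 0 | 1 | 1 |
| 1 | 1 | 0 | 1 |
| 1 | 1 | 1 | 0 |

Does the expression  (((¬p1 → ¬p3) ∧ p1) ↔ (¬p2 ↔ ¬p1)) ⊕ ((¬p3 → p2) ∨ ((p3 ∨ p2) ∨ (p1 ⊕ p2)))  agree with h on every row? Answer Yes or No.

Evaluate (((¬p1 → ¬p3) ∧ p1) ↔ (¬p2 ↔ ¬p1)) ⊕ ((¬p3 → p2) ∨ ((p3 ∨ p2) ∨ (p1 ⊕ p2))) on each row and compare to h:
  p1=0, p2=0, p3=0: formula gives 0, h = 0 ✓
  p1=0, p2=0, p3=1: formula gives 1, but h = 0 ✗
Row (0,0,1) is a counterexample, so the formula is not equivalent to h.

No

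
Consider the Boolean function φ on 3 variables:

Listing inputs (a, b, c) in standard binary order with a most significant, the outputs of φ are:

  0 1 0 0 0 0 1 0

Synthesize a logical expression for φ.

φ=1 on 2 inputs: (0,0,1), (1,1,0). Reading each as a conjunction of literals (¬a·¬b·c, a·b·¬c) and taking the OR gives the canonical DNF.

φ(a, b, c) = ((a' · b') · c) + ((a · b) · c')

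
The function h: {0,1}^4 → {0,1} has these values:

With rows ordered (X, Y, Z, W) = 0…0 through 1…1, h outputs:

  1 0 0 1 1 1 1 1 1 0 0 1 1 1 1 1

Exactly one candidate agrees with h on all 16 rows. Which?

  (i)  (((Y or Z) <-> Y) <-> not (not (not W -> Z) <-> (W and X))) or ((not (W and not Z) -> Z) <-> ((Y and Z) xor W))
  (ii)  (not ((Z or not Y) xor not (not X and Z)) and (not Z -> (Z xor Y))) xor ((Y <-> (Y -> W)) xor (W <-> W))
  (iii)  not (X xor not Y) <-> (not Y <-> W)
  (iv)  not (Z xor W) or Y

iv

(i): at (0,0,0,1) it gives 1, but h = 0 — eliminated.
(ii): at (0,0,0,1) it gives 1, but h = 0 — eliminated.
(iii): at (0,0,1,0) it gives 1, but h = 0 — eliminated.
(iv) is the remaining candidate, and it agrees with h on all 16 inputs.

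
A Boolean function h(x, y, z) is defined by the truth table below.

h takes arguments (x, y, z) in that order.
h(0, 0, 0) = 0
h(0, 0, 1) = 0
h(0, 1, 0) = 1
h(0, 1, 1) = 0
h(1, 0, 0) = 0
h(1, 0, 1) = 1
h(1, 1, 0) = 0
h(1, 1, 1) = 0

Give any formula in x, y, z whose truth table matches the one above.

h(x, y, z) = ((not x and y) and not z) or ((x and not y) and z)

Collect the rows where h=1 — (0,1,0), (1,0,1) — and write one minterm per row: ¬x·y·¬z, x·¬y·z. Their union (logical OR) reproduces the table exactly.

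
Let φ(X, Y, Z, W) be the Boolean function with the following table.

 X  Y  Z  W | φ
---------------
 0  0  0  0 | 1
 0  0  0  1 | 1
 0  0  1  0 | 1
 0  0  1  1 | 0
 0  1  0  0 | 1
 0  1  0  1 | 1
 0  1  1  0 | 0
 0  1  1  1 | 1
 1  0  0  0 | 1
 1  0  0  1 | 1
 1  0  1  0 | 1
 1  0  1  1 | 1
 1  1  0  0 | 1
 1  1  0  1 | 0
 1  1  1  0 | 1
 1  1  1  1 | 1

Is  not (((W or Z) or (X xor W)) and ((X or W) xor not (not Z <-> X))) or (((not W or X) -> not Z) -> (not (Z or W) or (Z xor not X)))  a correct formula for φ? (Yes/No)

No

Evaluate not (((W or Z) or (X xor W)) and ((X or W) xor not (not Z <-> X))) or (((not W or X) -> not Z) -> (not (Z or W) or (Z xor not X))) on each row and compare to φ:
  X=0, Y=0, Z=0, W=0: formula gives 1, φ = 1 ✓
  X=0, Y=0, Z=0, W=1: formula gives 1, φ = 1 ✓
  X=0, Y=0, Z=1, W=0: formula gives 1, φ = 1 ✓
  X=0, Y=0, Z=1, W=1: formula gives 0, φ = 0 ✓
  …
  X=0, Y=1, Z=1, W=0: formula gives 1, but φ = 0 ✗
Since they disagree at (0,1,1,0), the expression is not a correct formula for φ.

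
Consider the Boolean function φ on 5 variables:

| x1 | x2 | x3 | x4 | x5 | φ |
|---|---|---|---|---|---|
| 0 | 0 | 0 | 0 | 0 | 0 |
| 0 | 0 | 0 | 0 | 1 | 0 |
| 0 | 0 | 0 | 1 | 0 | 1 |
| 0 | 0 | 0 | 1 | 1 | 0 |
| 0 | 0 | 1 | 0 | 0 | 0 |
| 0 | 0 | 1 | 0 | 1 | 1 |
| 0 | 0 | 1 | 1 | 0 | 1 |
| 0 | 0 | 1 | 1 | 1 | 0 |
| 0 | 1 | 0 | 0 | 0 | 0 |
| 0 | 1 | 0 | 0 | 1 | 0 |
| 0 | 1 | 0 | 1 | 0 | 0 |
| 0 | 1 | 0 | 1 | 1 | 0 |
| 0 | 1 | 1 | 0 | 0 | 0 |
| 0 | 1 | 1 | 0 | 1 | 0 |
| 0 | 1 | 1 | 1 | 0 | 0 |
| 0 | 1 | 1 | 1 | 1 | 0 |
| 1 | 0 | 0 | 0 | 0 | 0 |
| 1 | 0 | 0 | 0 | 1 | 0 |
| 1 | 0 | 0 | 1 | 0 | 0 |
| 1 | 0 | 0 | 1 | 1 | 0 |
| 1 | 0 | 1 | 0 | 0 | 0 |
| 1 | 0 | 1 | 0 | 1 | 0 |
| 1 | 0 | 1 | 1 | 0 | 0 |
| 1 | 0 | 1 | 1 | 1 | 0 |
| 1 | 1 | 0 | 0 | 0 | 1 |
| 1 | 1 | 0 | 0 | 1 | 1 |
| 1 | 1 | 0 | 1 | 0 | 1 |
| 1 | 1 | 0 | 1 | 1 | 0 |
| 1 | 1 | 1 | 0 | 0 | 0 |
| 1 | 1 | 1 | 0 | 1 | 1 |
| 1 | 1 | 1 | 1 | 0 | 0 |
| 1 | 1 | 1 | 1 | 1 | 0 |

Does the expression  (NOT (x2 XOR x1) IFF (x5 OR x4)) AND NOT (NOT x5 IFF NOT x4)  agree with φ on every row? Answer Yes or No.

Evaluate (NOT (x2 XOR x1) IFF (x5 OR x4)) AND NOT (NOT x5 IFF NOT x4) on each row and compare to φ:
  x1=0, x2=0, x3=0, x4=0, x5=0: formula gives 0, φ = 0 ✓
  x1=0, x2=0, x3=0, x4=0, x5=1: formula gives 1, but φ = 0 ✗
Row (0,0,0,0,1) is a counterexample, so the formula is not equivalent to φ.

No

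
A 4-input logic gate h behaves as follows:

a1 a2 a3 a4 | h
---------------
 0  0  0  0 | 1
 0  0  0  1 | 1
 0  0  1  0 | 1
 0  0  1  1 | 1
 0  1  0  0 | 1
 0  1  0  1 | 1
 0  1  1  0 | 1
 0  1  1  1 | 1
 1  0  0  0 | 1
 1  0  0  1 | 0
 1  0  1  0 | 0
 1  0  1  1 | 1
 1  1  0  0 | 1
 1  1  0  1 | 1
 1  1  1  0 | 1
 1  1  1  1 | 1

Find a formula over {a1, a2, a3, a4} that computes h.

h is 0 on only 2 rows — (1,0,0,1), (1,0,1,0). Writing each as a minterm (a1·¬a2·¬a3·a4, a1·¬a2·a3·¬a4) and OR-ing them characterizes exactly where h=0, so h is the negation of that disjunction.

h(a1, a2, a3, a4) = ~((((a1 & ~a2) & ~a3) & a4) | (((a1 & ~a2) & a3) & ~a4))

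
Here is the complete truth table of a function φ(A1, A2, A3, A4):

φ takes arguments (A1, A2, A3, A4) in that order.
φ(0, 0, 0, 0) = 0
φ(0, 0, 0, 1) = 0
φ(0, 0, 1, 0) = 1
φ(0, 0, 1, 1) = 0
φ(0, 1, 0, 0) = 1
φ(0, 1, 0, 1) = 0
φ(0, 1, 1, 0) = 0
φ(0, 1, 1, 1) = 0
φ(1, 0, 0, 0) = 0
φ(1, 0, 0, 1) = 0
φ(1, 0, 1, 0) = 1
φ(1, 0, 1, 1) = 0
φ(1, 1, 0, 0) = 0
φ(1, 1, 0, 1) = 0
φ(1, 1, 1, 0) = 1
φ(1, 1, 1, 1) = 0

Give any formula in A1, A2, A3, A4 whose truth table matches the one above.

The 1-rows are (0,0,1,0), (0,1,0,0), (1,0,1,0), (1,1,1,0). Each contributes one minterm — ¬A1·¬A2·A3·¬A4; ¬A1·A2·¬A3·¬A4; A1·¬A2·A3·¬A4; A1·A2·A3·¬A4 — and their disjunction is a sum-of-products form of φ.

φ(A1, A2, A3, A4) = (((((¬A1 ∧ ¬A2) ∧ A3) ∧ ¬A4) ∨ (((¬A1 ∧ A2) ∧ ¬A3) ∧ ¬A4)) ∨ (((A1 ∧ ¬A2) ∧ A3) ∧ ¬A4)) ∨ (((A1 ∧ A2) ∧ A3) ∧ ¬A4)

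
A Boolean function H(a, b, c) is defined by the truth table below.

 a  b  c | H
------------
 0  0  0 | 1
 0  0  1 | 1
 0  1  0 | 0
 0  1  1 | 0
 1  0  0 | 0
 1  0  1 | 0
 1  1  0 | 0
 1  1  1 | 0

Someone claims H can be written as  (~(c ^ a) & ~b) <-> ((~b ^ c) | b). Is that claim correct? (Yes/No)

Check the formula against H row by row:
  a=0, b=0, c=0: formula gives 1, H = 1 ✓
  a=0, b=0, c=1: formula gives 1, H = 1 ✓
  a=0, b=1, c=0: formula gives 0, H = 0 ✓
  a=0, b=1, c=1: formula gives 0, H = 0 ✓
  a=1, b=0, c=0: formula gives 0, H = 0 ✓
  … (the remaining 3 rows also agree.)
No disagreement on any input; they are logically equivalent.

Yes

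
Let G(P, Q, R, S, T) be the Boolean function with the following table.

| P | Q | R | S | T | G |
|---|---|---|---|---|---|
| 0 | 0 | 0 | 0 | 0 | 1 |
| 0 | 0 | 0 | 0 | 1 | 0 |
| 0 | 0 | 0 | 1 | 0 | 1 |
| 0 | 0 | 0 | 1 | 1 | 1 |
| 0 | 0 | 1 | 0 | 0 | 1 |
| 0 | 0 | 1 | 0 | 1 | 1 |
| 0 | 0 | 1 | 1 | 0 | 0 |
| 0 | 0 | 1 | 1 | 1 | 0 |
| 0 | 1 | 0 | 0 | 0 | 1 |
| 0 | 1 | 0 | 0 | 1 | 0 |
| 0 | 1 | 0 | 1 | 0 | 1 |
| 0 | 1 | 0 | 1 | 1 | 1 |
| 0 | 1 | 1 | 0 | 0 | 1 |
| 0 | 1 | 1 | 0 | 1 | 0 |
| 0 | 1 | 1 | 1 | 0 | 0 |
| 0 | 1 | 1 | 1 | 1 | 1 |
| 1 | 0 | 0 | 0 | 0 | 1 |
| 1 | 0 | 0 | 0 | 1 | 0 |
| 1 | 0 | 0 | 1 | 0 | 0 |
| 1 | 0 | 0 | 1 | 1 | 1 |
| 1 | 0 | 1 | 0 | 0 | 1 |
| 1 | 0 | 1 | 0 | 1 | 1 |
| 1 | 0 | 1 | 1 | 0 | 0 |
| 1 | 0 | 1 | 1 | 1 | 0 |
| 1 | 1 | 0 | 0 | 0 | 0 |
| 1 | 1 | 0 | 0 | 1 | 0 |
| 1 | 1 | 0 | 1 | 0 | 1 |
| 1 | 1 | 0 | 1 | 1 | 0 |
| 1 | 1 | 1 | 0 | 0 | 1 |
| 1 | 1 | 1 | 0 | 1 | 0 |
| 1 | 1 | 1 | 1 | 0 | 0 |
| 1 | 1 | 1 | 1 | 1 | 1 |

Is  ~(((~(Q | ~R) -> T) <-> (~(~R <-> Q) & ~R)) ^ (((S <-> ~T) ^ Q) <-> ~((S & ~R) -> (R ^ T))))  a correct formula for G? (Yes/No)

Evaluate ~(((~(Q | ~R) -> T) <-> (~(~R <-> Q) & ~R)) ^ (((S <-> ~T) ^ Q) <-> ~((S & ~R) -> (R ^ T)))) on each row and compare to G:
  P=0, Q=0, R=0, S=0, T=0: formula gives 1, G = 1 ✓
  P=0, Q=0, R=0, S=0, T=1: formula gives 0, G = 0 ✓
  P=0, Q=0, R=0, S=1, T=0: formula gives 1, G = 1 ✓
  P=0, Q=0, R=0, S=1, T=1: formula gives 1, G = 1 ✓
  …
  P=1, Q=0, R=0, S=1, T=0: formula gives 1, but G = 0 ✗
Since they disagree at (1,0,0,1,0), the expression is not a correct formula for G.

No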